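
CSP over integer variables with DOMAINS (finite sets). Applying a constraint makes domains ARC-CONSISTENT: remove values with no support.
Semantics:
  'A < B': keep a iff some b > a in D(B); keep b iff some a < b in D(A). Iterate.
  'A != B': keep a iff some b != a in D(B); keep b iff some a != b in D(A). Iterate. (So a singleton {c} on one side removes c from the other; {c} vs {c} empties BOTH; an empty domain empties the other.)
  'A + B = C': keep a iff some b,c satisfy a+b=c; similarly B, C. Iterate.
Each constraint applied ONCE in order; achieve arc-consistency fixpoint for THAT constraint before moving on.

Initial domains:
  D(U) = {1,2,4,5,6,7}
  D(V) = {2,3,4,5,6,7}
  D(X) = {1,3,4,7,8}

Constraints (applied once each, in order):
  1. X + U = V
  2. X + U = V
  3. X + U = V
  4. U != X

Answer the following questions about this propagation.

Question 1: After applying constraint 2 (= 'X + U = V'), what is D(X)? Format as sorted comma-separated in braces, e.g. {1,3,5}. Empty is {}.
Constraint 1 (X + U = V) on D(X)={1,3,4,7,8} D(U)={1,2,4,5,6,7} D(V)={2,3,4,5,6,7}: X {1,3,4,7,8}->{1,3,4}; U {1,2,4,5,6,7}->{1,2,4,5,6}
Constraint 2 (X + U = V) on D(X)={1,3,4} D(U)={1,2,4,5,6} D(V)={2,3,4,5,6,7}: no change
So after constraint 2: D(X) = {1,3,4}

Answer: {1,3,4}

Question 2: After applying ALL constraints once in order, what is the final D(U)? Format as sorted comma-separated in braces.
Answer: {1,2,4,5,6}

Derivation:
Constraint 1 (X + U = V) on D(X)={1,3,4,7,8} D(U)={1,2,4,5,6,7} D(V)={2,3,4,5,6,7}: X {1,3,4,7,8}->{1,3,4}; U {1,2,4,5,6,7}->{1,2,4,5,6}
Constraint 2 (X + U = V) on D(X)={1,3,4} D(U)={1,2,4,5,6} D(V)={2,3,4,5,6,7}: no change
Constraint 3 (X + U = V) on D(X)={1,3,4} D(U)={1,2,4,5,6} D(V)={2,3,4,5,6,7}: no change
Constraint 4 (U != X) on D(U)={1,2,4,5,6} D(X)={1,3,4}: no change
So after all 4 constraints: D(U) = {1,2,4,5,6}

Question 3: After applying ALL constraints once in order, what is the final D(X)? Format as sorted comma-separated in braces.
Constraint 1 (X + U = V) on D(X)={1,3,4,7,8} D(U)={1,2,4,5,6,7} D(V)={2,3,4,5,6,7}: X {1,3,4,7,8}->{1,3,4}; U {1,2,4,5,6,7}->{1,2,4,5,6}
Constraint 2 (X + U = V) on D(X)={1,3,4} D(U)={1,2,4,5,6} D(V)={2,3,4,5,6,7}: no change
Constraint 3 (X + U = V) on D(X)={1,3,4} D(U)={1,2,4,5,6} D(V)={2,3,4,5,6,7}: no change
Constraint 4 (U != X) on D(U)={1,2,4,5,6} D(X)={1,3,4}: no change
So after all 4 constraints: D(X) = {1,3,4}

Answer: {1,3,4}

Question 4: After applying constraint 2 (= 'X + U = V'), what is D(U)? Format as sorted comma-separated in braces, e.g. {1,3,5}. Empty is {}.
Answer: {1,2,4,5,6}

Derivation:
Constraint 1 (X + U = V) on D(X)={1,3,4,7,8} D(U)={1,2,4,5,6,7} D(V)={2,3,4,5,6,7}: X {1,3,4,7,8}->{1,3,4}; U {1,2,4,5,6,7}->{1,2,4,5,6}
Constraint 2 (X + U = V) on D(X)={1,3,4} D(U)={1,2,4,5,6} D(V)={2,3,4,5,6,7}: no change
So after constraint 2: D(U) = {1,2,4,5,6}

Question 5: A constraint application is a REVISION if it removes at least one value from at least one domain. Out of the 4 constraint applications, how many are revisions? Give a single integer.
Constraint 1 (X + U = V) on D(X)={1,3,4,7,8} D(U)={1,2,4,5,6,7} D(V)={2,3,4,5,6,7}: X {1,3,4,7,8}->{1,3,4}; U {1,2,4,5,6,7}->{1,2,4,5,6} => REVISION
Constraint 2 (X + U = V) on D(X)={1,3,4} D(U)={1,2,4,5,6} D(V)={2,3,4,5,6,7}: no change => not a revision
Constraint 3 (X + U = V) on D(X)={1,3,4} D(U)={1,2,4,5,6} D(V)={2,3,4,5,6,7}: no change => not a revision
Constraint 4 (U != X) on D(U)={1,2,4,5,6} D(X)={1,3,4}: no change => not a revision
Total revisions = 1

Answer: 1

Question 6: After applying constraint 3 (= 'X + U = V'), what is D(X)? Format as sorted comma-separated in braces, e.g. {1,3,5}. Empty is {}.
Constraint 1 (X + U = V) on D(X)={1,3,4,7,8} D(U)={1,2,4,5,6,7} D(V)={2,3,4,5,6,7}: X {1,3,4,7,8}->{1,3,4}; U {1,2,4,5,6,7}->{1,2,4,5,6}
Constraint 2 (X + U = V) on D(X)={1,3,4} D(U)={1,2,4,5,6} D(V)={2,3,4,5,6,7}: no change
Constraint 3 (X + U = V) on D(X)={1,3,4} D(U)={1,2,4,5,6} D(V)={2,3,4,5,6,7}: no change
So after constraint 3: D(X) = {1,3,4}

Answer: {1,3,4}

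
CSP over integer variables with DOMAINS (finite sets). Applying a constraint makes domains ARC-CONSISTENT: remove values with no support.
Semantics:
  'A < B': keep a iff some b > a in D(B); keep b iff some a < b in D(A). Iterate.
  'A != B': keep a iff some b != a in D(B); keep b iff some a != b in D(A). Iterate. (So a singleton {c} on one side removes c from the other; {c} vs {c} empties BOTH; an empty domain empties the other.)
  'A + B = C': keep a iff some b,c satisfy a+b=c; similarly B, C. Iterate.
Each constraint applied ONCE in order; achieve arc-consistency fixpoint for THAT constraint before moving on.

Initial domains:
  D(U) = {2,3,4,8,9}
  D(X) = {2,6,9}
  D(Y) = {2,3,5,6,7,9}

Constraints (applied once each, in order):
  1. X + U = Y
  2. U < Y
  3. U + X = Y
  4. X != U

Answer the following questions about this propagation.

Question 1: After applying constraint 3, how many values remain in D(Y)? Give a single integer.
Constraint 1 (X + U = Y) on D(X)={2,6,9} D(U)={2,3,4,8,9} D(Y)={2,3,5,6,7,9}: X {2,6,9}->{2,6}; U {2,3,4,8,9}->{3,4}; Y {2,3,5,6,7,9}->{5,6,9}
Constraint 2 (U < Y) on D(U)={3,4} D(Y)={5,6,9}: no change
Constraint 3 (U + X = Y) on D(U)={3,4} D(X)={2,6} D(Y)={5,6,9}: no change
So after constraint 3: D(Y)={5,6,9}, size = 3

Answer: 3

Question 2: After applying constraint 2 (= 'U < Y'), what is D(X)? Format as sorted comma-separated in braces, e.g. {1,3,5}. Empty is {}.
Answer: {2,6}

Derivation:
Constraint 1 (X + U = Y) on D(X)={2,6,9} D(U)={2,3,4,8,9} D(Y)={2,3,5,6,7,9}: X {2,6,9}->{2,6}; U {2,3,4,8,9}->{3,4}; Y {2,3,5,6,7,9}->{5,6,9}
Constraint 2 (U < Y) on D(U)={3,4} D(Y)={5,6,9}: no change
So after constraint 2: D(X) = {2,6}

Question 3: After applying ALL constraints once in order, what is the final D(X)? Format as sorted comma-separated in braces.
Answer: {2,6}

Derivation:
Constraint 1 (X + U = Y) on D(X)={2,6,9} D(U)={2,3,4,8,9} D(Y)={2,3,5,6,7,9}: X {2,6,9}->{2,6}; U {2,3,4,8,9}->{3,4}; Y {2,3,5,6,7,9}->{5,6,9}
Constraint 2 (U < Y) on D(U)={3,4} D(Y)={5,6,9}: no change
Constraint 3 (U + X = Y) on D(U)={3,4} D(X)={2,6} D(Y)={5,6,9}: no change
Constraint 4 (X != U) on D(X)={2,6} D(U)={3,4}: no change
So after all 4 constraints: D(X) = {2,6}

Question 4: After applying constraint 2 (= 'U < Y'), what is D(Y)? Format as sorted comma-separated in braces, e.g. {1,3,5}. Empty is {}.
Answer: {5,6,9}

Derivation:
Constraint 1 (X + U = Y) on D(X)={2,6,9} D(U)={2,3,4,8,9} D(Y)={2,3,5,6,7,9}: X {2,6,9}->{2,6}; U {2,3,4,8,9}->{3,4}; Y {2,3,5,6,7,9}->{5,6,9}
Constraint 2 (U < Y) on D(U)={3,4} D(Y)={5,6,9}: no change
So after constraint 2: D(Y) = {5,6,9}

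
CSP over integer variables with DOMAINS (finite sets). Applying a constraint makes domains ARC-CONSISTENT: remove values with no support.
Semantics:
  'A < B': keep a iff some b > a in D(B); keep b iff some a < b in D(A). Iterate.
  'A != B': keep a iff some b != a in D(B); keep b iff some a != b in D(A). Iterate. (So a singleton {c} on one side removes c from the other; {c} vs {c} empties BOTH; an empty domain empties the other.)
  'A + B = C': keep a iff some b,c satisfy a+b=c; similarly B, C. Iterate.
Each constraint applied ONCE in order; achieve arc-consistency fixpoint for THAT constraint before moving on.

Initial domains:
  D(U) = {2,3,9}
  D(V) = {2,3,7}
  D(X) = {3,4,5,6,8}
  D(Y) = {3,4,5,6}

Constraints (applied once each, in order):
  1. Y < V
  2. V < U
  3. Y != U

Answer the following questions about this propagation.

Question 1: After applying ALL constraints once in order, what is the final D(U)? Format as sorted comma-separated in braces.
Constraint 1 (Y < V) on D(Y)={3,4,5,6} D(V)={2,3,7}: V {2,3,7}->{7}
Constraint 2 (V < U) on D(V)={7} D(U)={2,3,9}: U {2,3,9}->{9}
Constraint 3 (Y != U) on D(Y)={3,4,5,6} D(U)={9}: no change
So after all 3 constraints: D(U) = {9}

Answer: {9}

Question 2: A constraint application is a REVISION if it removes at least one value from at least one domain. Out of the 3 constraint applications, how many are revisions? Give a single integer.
Constraint 1 (Y < V) on D(Y)={3,4,5,6} D(V)={2,3,7}: V {2,3,7}->{7} => REVISION
Constraint 2 (V < U) on D(V)={7} D(U)={2,3,9}: U {2,3,9}->{9} => REVISION
Constraint 3 (Y != U) on D(Y)={3,4,5,6} D(U)={9}: no change => not a revision
Total revisions = 2

Answer: 2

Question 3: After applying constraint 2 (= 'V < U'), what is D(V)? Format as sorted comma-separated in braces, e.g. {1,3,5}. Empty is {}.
Answer: {7}

Derivation:
Constraint 1 (Y < V) on D(Y)={3,4,5,6} D(V)={2,3,7}: V {2,3,7}->{7}
Constraint 2 (V < U) on D(V)={7} D(U)={2,3,9}: U {2,3,9}->{9}
So after constraint 2: D(V) = {7}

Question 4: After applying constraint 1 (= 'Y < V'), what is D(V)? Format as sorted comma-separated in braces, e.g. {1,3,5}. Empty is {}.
Answer: {7}

Derivation:
Constraint 1 (Y < V) on D(Y)={3,4,5,6} D(V)={2,3,7}: V {2,3,7}->{7}
So after constraint 1: D(V) = {7}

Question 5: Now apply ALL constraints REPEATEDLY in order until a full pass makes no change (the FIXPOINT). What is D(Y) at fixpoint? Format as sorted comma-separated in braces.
Answer: {3,4,5,6}

Derivation:
pass 0 (initial): D(Y)={3,4,5,6}
pass 1: U {2,3,9}->{9}; V {2,3,7}->{7}
pass 2: no change
Fixpoint after 2 passes: D(Y) = {3,4,5,6}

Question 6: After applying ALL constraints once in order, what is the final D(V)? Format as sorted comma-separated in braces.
Answer: {7}

Derivation:
Constraint 1 (Y < V) on D(Y)={3,4,5,6} D(V)={2,3,7}: V {2,3,7}->{7}
Constraint 2 (V < U) on D(V)={7} D(U)={2,3,9}: U {2,3,9}->{9}
Constraint 3 (Y != U) on D(Y)={3,4,5,6} D(U)={9}: no change
So after all 3 constraints: D(V) = {7}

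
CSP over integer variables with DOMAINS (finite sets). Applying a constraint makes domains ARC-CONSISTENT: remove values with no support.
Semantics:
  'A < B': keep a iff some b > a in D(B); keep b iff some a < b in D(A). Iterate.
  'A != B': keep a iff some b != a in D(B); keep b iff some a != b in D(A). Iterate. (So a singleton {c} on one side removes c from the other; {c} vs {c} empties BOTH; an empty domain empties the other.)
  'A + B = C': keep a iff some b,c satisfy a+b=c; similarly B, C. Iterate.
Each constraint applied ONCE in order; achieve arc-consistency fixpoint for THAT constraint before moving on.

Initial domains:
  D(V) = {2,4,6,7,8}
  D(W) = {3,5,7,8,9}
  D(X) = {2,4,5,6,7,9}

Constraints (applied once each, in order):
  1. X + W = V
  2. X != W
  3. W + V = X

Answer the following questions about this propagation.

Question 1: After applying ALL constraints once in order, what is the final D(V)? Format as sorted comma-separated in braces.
Constraint 1 (X + W = V) on D(X)={2,4,5,6,7,9} D(W)={3,5,7,8,9} D(V)={2,4,6,7,8}: X {2,4,5,6,7,9}->{2,4,5}; W {3,5,7,8,9}->{3,5}; V {2,4,6,7,8}->{7,8}
Constraint 2 (X != W) on D(X)={2,4,5} D(W)={3,5}: no change
Constraint 3 (W + V = X) on D(W)={3,5} D(V)={7,8} D(X)={2,4,5}: W {3,5}->{}; V {7,8}->{}; X {2,4,5}->{}
So after all 3 constraints: D(V) = {}

Answer: {}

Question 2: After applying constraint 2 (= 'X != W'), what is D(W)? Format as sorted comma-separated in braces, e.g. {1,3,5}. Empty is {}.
Answer: {3,5}

Derivation:
Constraint 1 (X + W = V) on D(X)={2,4,5,6,7,9} D(W)={3,5,7,8,9} D(V)={2,4,6,7,8}: X {2,4,5,6,7,9}->{2,4,5}; W {3,5,7,8,9}->{3,5}; V {2,4,6,7,8}->{7,8}
Constraint 2 (X != W) on D(X)={2,4,5} D(W)={3,5}: no change
So after constraint 2: D(W) = {3,5}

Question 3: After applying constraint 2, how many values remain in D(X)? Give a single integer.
Constraint 1 (X + W = V) on D(X)={2,4,5,6,7,9} D(W)={3,5,7,8,9} D(V)={2,4,6,7,8}: X {2,4,5,6,7,9}->{2,4,5}; W {3,5,7,8,9}->{3,5}; V {2,4,6,7,8}->{7,8}
Constraint 2 (X != W) on D(X)={2,4,5} D(W)={3,5}: no change
So after constraint 2: D(X)={2,4,5}, size = 3

Answer: 3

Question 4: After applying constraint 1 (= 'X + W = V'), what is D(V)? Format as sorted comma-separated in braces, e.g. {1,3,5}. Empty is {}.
Constraint 1 (X + W = V) on D(X)={2,4,5,6,7,9} D(W)={3,5,7,8,9} D(V)={2,4,6,7,8}: X {2,4,5,6,7,9}->{2,4,5}; W {3,5,7,8,9}->{3,5}; V {2,4,6,7,8}->{7,8}
So after constraint 1: D(V) = {7,8}

Answer: {7,8}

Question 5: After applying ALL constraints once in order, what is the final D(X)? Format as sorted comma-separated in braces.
Answer: {}

Derivation:
Constraint 1 (X + W = V) on D(X)={2,4,5,6,7,9} D(W)={3,5,7,8,9} D(V)={2,4,6,7,8}: X {2,4,5,6,7,9}->{2,4,5}; W {3,5,7,8,9}->{3,5}; V {2,4,6,7,8}->{7,8}
Constraint 2 (X != W) on D(X)={2,4,5} D(W)={3,5}: no change
Constraint 3 (W + V = X) on D(W)={3,5} D(V)={7,8} D(X)={2,4,5}: W {3,5}->{}; V {7,8}->{}; X {2,4,5}->{}
So after all 3 constraints: D(X) = {}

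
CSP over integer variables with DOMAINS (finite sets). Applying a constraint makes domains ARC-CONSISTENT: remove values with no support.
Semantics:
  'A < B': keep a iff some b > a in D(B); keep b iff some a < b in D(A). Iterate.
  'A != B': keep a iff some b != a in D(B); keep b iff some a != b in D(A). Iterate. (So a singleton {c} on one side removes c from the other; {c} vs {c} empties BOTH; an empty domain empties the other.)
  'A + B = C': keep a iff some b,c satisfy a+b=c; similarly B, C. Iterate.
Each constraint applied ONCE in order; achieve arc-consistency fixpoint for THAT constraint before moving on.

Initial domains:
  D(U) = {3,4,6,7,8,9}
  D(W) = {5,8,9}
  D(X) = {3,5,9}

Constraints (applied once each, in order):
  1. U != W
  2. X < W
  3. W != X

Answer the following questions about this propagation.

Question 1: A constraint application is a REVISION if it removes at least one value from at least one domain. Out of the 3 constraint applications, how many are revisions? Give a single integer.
Constraint 1 (U != W) on D(U)={3,4,6,7,8,9} D(W)={5,8,9}: no change => not a revision
Constraint 2 (X < W) on D(X)={3,5,9} D(W)={5,8,9}: X {3,5,9}->{3,5} => REVISION
Constraint 3 (W != X) on D(W)={5,8,9} D(X)={3,5}: no change => not a revision
Total revisions = 1

Answer: 1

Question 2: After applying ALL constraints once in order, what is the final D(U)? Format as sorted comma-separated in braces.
Constraint 1 (U != W) on D(U)={3,4,6,7,8,9} D(W)={5,8,9}: no change
Constraint 2 (X < W) on D(X)={3,5,9} D(W)={5,8,9}: X {3,5,9}->{3,5}
Constraint 3 (W != X) on D(W)={5,8,9} D(X)={3,5}: no change
So after all 3 constraints: D(U) = {3,4,6,7,8,9}

Answer: {3,4,6,7,8,9}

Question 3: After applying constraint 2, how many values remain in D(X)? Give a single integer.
Constraint 1 (U != W) on D(U)={3,4,6,7,8,9} D(W)={5,8,9}: no change
Constraint 2 (X < W) on D(X)={3,5,9} D(W)={5,8,9}: X {3,5,9}->{3,5}
So after constraint 2: D(X)={3,5}, size = 2

Answer: 2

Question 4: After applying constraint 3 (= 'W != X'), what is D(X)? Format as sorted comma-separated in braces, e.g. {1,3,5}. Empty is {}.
Constraint 1 (U != W) on D(U)={3,4,6,7,8,9} D(W)={5,8,9}: no change
Constraint 2 (X < W) on D(X)={3,5,9} D(W)={5,8,9}: X {3,5,9}->{3,5}
Constraint 3 (W != X) on D(W)={5,8,9} D(X)={3,5}: no change
So after constraint 3: D(X) = {3,5}

Answer: {3,5}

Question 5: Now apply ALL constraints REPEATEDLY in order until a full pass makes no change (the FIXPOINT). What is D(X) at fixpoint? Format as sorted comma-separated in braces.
pass 0 (initial): D(X)={3,5,9}
pass 1: X {3,5,9}->{3,5}
pass 2: no change
Fixpoint after 2 passes: D(X) = {3,5}

Answer: {3,5}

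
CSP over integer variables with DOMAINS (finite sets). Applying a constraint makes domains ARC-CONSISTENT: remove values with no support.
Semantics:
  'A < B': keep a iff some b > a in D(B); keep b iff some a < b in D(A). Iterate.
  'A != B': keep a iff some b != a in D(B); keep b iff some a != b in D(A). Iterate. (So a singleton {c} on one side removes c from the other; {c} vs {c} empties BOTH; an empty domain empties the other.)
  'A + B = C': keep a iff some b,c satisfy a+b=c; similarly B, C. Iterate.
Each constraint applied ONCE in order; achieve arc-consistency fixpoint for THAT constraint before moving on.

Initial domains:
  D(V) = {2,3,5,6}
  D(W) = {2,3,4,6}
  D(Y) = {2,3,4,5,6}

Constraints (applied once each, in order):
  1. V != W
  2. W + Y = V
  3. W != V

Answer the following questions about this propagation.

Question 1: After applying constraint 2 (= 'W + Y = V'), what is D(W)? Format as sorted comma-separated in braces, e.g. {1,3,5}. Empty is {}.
Constraint 1 (V != W) on D(V)={2,3,5,6} D(W)={2,3,4,6}: no change
Constraint 2 (W + Y = V) on D(W)={2,3,4,6} D(Y)={2,3,4,5,6} D(V)={2,3,5,6}: W {2,3,4,6}->{2,3,4}; Y {2,3,4,5,6}->{2,3,4}; V {2,3,5,6}->{5,6}
So after constraint 2: D(W) = {2,3,4}

Answer: {2,3,4}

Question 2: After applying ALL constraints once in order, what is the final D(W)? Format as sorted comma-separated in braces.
Constraint 1 (V != W) on D(V)={2,3,5,6} D(W)={2,3,4,6}: no change
Constraint 2 (W + Y = V) on D(W)={2,3,4,6} D(Y)={2,3,4,5,6} D(V)={2,3,5,6}: W {2,3,4,6}->{2,3,4}; Y {2,3,4,5,6}->{2,3,4}; V {2,3,5,6}->{5,6}
Constraint 3 (W != V) on D(W)={2,3,4} D(V)={5,6}: no change
So after all 3 constraints: D(W) = {2,3,4}

Answer: {2,3,4}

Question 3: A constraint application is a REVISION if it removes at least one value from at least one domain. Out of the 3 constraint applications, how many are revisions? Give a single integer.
Answer: 1

Derivation:
Constraint 1 (V != W) on D(V)={2,3,5,6} D(W)={2,3,4,6}: no change => not a revision
Constraint 2 (W + Y = V) on D(W)={2,3,4,6} D(Y)={2,3,4,5,6} D(V)={2,3,5,6}: W {2,3,4,6}->{2,3,4}; Y {2,3,4,5,6}->{2,3,4}; V {2,3,5,6}->{5,6} => REVISION
Constraint 3 (W != V) on D(W)={2,3,4} D(V)={5,6}: no change => not a revision
Total revisions = 1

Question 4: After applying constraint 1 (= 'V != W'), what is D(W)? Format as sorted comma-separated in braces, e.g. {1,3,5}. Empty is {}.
Answer: {2,3,4,6}

Derivation:
Constraint 1 (V != W) on D(V)={2,3,5,6} D(W)={2,3,4,6}: no change
So after constraint 1: D(W) = {2,3,4,6}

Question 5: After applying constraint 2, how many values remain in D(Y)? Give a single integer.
Answer: 3

Derivation:
Constraint 1 (V != W) on D(V)={2,3,5,6} D(W)={2,3,4,6}: no change
Constraint 2 (W + Y = V) on D(W)={2,3,4,6} D(Y)={2,3,4,5,6} D(V)={2,3,5,6}: W {2,3,4,6}->{2,3,4}; Y {2,3,4,5,6}->{2,3,4}; V {2,3,5,6}->{5,6}
So after constraint 2: D(Y)={2,3,4}, size = 3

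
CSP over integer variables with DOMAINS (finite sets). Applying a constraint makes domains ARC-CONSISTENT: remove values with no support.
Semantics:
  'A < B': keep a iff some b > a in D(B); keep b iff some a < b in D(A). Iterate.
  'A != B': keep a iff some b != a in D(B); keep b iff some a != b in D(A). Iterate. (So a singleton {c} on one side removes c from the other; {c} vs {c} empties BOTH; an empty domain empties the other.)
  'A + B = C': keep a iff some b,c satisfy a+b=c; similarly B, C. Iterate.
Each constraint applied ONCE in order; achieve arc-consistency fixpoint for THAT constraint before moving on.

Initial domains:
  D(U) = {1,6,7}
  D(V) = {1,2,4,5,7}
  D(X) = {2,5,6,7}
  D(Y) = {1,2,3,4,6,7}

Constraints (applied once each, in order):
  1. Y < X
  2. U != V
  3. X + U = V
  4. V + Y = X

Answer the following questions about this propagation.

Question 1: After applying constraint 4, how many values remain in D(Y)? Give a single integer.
Constraint 1 (Y < X) on D(Y)={1,2,3,4,6,7} D(X)={2,5,6,7}: Y {1,2,3,4,6,7}->{1,2,3,4,6}
Constraint 2 (U != V) on D(U)={1,6,7} D(V)={1,2,4,5,7}: no change
Constraint 3 (X + U = V) on D(X)={2,5,6,7} D(U)={1,6,7} D(V)={1,2,4,5,7}: X {2,5,6,7}->{6}; U {1,6,7}->{1}; V {1,2,4,5,7}->{7}
Constraint 4 (V + Y = X) on D(V)={7} D(Y)={1,2,3,4,6} D(X)={6}: V {7}->{}; Y {1,2,3,4,6}->{}; X {6}->{}
So after constraint 4: D(Y)={}, size = 0

Answer: 0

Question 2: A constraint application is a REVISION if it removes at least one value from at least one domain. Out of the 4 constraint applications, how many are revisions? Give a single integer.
Answer: 3

Derivation:
Constraint 1 (Y < X) on D(Y)={1,2,3,4,6,7} D(X)={2,5,6,7}: Y {1,2,3,4,6,7}->{1,2,3,4,6} => REVISION
Constraint 2 (U != V) on D(U)={1,6,7} D(V)={1,2,4,5,7}: no change => not a revision
Constraint 3 (X + U = V) on D(X)={2,5,6,7} D(U)={1,6,7} D(V)={1,2,4,5,7}: X {2,5,6,7}->{6}; U {1,6,7}->{1}; V {1,2,4,5,7}->{7} => REVISION
Constraint 4 (V + Y = X) on D(V)={7} D(Y)={1,2,3,4,6} D(X)={6}: V {7}->{}; Y {1,2,3,4,6}->{}; X {6}->{} => REVISION
Total revisions = 3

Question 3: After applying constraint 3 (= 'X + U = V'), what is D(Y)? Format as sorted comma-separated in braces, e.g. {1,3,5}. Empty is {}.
Answer: {1,2,3,4,6}

Derivation:
Constraint 1 (Y < X) on D(Y)={1,2,3,4,6,7} D(X)={2,5,6,7}: Y {1,2,3,4,6,7}->{1,2,3,4,6}
Constraint 2 (U != V) on D(U)={1,6,7} D(V)={1,2,4,5,7}: no change
Constraint 3 (X + U = V) on D(X)={2,5,6,7} D(U)={1,6,7} D(V)={1,2,4,5,7}: X {2,5,6,7}->{6}; U {1,6,7}->{1}; V {1,2,4,5,7}->{7}
So after constraint 3: D(Y) = {1,2,3,4,6}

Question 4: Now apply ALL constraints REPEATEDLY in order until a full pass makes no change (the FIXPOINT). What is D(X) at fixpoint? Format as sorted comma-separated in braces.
pass 0 (initial): D(X)={2,5,6,7}
pass 1: U {1,6,7}->{1}; V {1,2,4,5,7}->{}; X {2,5,6,7}->{}; Y {1,2,3,4,6,7}->{}
pass 2: U {1}->{}
pass 3: no change
Fixpoint after 3 passes: D(X) = {}

Answer: {}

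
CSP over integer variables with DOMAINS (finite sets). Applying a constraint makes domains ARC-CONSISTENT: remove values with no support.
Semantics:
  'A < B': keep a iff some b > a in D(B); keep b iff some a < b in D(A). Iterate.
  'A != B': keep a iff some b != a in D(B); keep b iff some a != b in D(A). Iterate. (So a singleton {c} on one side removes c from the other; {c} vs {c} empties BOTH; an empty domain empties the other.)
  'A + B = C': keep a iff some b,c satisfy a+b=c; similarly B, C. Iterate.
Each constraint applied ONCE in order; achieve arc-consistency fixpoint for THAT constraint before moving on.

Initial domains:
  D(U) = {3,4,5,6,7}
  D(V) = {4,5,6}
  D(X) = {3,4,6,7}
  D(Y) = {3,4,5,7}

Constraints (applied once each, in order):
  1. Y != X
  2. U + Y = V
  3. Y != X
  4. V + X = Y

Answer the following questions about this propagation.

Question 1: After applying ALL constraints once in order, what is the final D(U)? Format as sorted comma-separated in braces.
Constraint 1 (Y != X) on D(Y)={3,4,5,7} D(X)={3,4,6,7}: no change
Constraint 2 (U + Y = V) on D(U)={3,4,5,6,7} D(Y)={3,4,5,7} D(V)={4,5,6}: U {3,4,5,6,7}->{3}; Y {3,4,5,7}->{3}; V {4,5,6}->{6}
Constraint 3 (Y != X) on D(Y)={3} D(X)={3,4,6,7}: X {3,4,6,7}->{4,6,7}
Constraint 4 (V + X = Y) on D(V)={6} D(X)={4,6,7} D(Y)={3}: V {6}->{}; X {4,6,7}->{}; Y {3}->{}
So after all 4 constraints: D(U) = {3}

Answer: {3}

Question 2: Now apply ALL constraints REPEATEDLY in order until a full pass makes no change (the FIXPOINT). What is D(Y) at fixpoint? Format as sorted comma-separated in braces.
pass 0 (initial): D(Y)={3,4,5,7}
pass 1: U {3,4,5,6,7}->{3}; V {4,5,6}->{}; X {3,4,6,7}->{}; Y {3,4,5,7}->{}
pass 2: U {3}->{}
pass 3: no change
Fixpoint after 3 passes: D(Y) = {}

Answer: {}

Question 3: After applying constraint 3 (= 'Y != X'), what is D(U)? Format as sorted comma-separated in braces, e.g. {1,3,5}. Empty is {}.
Constraint 1 (Y != X) on D(Y)={3,4,5,7} D(X)={3,4,6,7}: no change
Constraint 2 (U + Y = V) on D(U)={3,4,5,6,7} D(Y)={3,4,5,7} D(V)={4,5,6}: U {3,4,5,6,7}->{3}; Y {3,4,5,7}->{3}; V {4,5,6}->{6}
Constraint 3 (Y != X) on D(Y)={3} D(X)={3,4,6,7}: X {3,4,6,7}->{4,6,7}
So after constraint 3: D(U) = {3}

Answer: {3}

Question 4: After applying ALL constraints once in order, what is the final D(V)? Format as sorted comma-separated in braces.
Answer: {}

Derivation:
Constraint 1 (Y != X) on D(Y)={3,4,5,7} D(X)={3,4,6,7}: no change
Constraint 2 (U + Y = V) on D(U)={3,4,5,6,7} D(Y)={3,4,5,7} D(V)={4,5,6}: U {3,4,5,6,7}->{3}; Y {3,4,5,7}->{3}; V {4,5,6}->{6}
Constraint 3 (Y != X) on D(Y)={3} D(X)={3,4,6,7}: X {3,4,6,7}->{4,6,7}
Constraint 4 (V + X = Y) on D(V)={6} D(X)={4,6,7} D(Y)={3}: V {6}->{}; X {4,6,7}->{}; Y {3}->{}
So after all 4 constraints: D(V) = {}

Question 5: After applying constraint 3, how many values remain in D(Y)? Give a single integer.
Constraint 1 (Y != X) on D(Y)={3,4,5,7} D(X)={3,4,6,7}: no change
Constraint 2 (U + Y = V) on D(U)={3,4,5,6,7} D(Y)={3,4,5,7} D(V)={4,5,6}: U {3,4,5,6,7}->{3}; Y {3,4,5,7}->{3}; V {4,5,6}->{6}
Constraint 3 (Y != X) on D(Y)={3} D(X)={3,4,6,7}: X {3,4,6,7}->{4,6,7}
So after constraint 3: D(Y)={3}, size = 1

Answer: 1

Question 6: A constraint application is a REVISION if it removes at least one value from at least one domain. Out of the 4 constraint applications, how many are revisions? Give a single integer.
Answer: 3

Derivation:
Constraint 1 (Y != X) on D(Y)={3,4,5,7} D(X)={3,4,6,7}: no change => not a revision
Constraint 2 (U + Y = V) on D(U)={3,4,5,6,7} D(Y)={3,4,5,7} D(V)={4,5,6}: U {3,4,5,6,7}->{3}; Y {3,4,5,7}->{3}; V {4,5,6}->{6} => REVISION
Constraint 3 (Y != X) on D(Y)={3} D(X)={3,4,6,7}: X {3,4,6,7}->{4,6,7} => REVISION
Constraint 4 (V + X = Y) on D(V)={6} D(X)={4,6,7} D(Y)={3}: V {6}->{}; X {4,6,7}->{}; Y {3}->{} => REVISION
Total revisions = 3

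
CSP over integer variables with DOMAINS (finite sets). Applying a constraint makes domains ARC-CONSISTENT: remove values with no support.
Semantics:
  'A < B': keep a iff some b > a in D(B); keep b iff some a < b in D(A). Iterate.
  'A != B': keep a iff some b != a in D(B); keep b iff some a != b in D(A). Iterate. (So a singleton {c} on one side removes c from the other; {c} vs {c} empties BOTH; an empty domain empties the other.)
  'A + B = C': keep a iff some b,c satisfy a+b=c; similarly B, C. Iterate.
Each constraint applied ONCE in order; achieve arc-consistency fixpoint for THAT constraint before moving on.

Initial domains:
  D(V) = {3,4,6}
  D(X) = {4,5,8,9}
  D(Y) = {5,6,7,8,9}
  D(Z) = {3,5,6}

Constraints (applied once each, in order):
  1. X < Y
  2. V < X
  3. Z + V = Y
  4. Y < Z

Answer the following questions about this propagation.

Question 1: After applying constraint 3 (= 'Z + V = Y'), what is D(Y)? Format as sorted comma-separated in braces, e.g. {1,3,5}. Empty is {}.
Answer: {6,7,8,9}

Derivation:
Constraint 1 (X < Y) on D(X)={4,5,8,9} D(Y)={5,6,7,8,9}: X {4,5,8,9}->{4,5,8}
Constraint 2 (V < X) on D(V)={3,4,6} D(X)={4,5,8}: no change
Constraint 3 (Z + V = Y) on D(Z)={3,5,6} D(V)={3,4,6} D(Y)={5,6,7,8,9}: Y {5,6,7,8,9}->{6,7,8,9}
So after constraint 3: D(Y) = {6,7,8,9}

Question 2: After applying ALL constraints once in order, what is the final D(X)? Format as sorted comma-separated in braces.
Constraint 1 (X < Y) on D(X)={4,5,8,9} D(Y)={5,6,7,8,9}: X {4,5,8,9}->{4,5,8}
Constraint 2 (V < X) on D(V)={3,4,6} D(X)={4,5,8}: no change
Constraint 3 (Z + V = Y) on D(Z)={3,5,6} D(V)={3,4,6} D(Y)={5,6,7,8,9}: Y {5,6,7,8,9}->{6,7,8,9}
Constraint 4 (Y < Z) on D(Y)={6,7,8,9} D(Z)={3,5,6}: Y {6,7,8,9}->{}; Z {3,5,6}->{}
So after all 4 constraints: D(X) = {4,5,8}

Answer: {4,5,8}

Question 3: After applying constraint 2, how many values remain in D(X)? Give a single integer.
Constraint 1 (X < Y) on D(X)={4,5,8,9} D(Y)={5,6,7,8,9}: X {4,5,8,9}->{4,5,8}
Constraint 2 (V < X) on D(V)={3,4,6} D(X)={4,5,8}: no change
So after constraint 2: D(X)={4,5,8}, size = 3

Answer: 3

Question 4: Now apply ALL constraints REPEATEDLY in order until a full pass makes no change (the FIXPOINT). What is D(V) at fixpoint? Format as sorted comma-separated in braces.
Answer: {}

Derivation:
pass 0 (initial): D(V)={3,4,6}
pass 1: X {4,5,8,9}->{4,5,8}; Y {5,6,7,8,9}->{}; Z {3,5,6}->{}
pass 2: V {3,4,6}->{}; X {4,5,8}->{}
pass 3: no change
Fixpoint after 3 passes: D(V) = {}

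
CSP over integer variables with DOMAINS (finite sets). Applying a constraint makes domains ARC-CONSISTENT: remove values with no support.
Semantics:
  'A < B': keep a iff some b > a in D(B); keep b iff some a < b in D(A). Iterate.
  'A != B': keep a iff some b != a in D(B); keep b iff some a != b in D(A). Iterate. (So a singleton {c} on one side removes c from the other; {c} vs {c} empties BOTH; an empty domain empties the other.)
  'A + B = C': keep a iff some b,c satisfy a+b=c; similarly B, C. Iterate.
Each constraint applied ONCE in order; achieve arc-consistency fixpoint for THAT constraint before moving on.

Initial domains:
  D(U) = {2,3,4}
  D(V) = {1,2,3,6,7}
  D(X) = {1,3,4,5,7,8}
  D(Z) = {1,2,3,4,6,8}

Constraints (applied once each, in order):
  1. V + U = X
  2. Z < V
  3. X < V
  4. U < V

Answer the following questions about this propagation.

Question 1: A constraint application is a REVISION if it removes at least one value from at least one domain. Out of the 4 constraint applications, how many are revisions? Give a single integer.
Answer: 3

Derivation:
Constraint 1 (V + U = X) on D(V)={1,2,3,6,7} D(U)={2,3,4} D(X)={1,3,4,5,7,8}: V {1,2,3,6,7}->{1,2,3,6}; X {1,3,4,5,7,8}->{3,4,5,7,8} => REVISION
Constraint 2 (Z < V) on D(Z)={1,2,3,4,6,8} D(V)={1,2,3,6}: Z {1,2,3,4,6,8}->{1,2,3,4}; V {1,2,3,6}->{2,3,6} => REVISION
Constraint 3 (X < V) on D(X)={3,4,5,7,8} D(V)={2,3,6}: X {3,4,5,7,8}->{3,4,5}; V {2,3,6}->{6} => REVISION
Constraint 4 (U < V) on D(U)={2,3,4} D(V)={6}: no change => not a revision
Total revisions = 3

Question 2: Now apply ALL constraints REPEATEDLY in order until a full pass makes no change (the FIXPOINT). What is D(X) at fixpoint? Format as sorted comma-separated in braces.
pass 0 (initial): D(X)={1,3,4,5,7,8}
pass 1: V {1,2,3,6,7}->{6}; X {1,3,4,5,7,8}->{3,4,5}; Z {1,2,3,4,6,8}->{1,2,3,4}
pass 2: U {2,3,4}->{}; V {6}->{}; X {3,4,5}->{}; Z {1,2,3,4}->{}
pass 3: no change
Fixpoint after 3 passes: D(X) = {}

Answer: {}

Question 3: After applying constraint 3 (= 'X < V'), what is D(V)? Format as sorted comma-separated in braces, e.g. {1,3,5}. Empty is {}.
Answer: {6}

Derivation:
Constraint 1 (V + U = X) on D(V)={1,2,3,6,7} D(U)={2,3,4} D(X)={1,3,4,5,7,8}: V {1,2,3,6,7}->{1,2,3,6}; X {1,3,4,5,7,8}->{3,4,5,7,8}
Constraint 2 (Z < V) on D(Z)={1,2,3,4,6,8} D(V)={1,2,3,6}: Z {1,2,3,4,6,8}->{1,2,3,4}; V {1,2,3,6}->{2,3,6}
Constraint 3 (X < V) on D(X)={3,4,5,7,8} D(V)={2,3,6}: X {3,4,5,7,8}->{3,4,5}; V {2,3,6}->{6}
So after constraint 3: D(V) = {6}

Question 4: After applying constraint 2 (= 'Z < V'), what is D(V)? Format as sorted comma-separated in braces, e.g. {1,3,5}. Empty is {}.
Answer: {2,3,6}

Derivation:
Constraint 1 (V + U = X) on D(V)={1,2,3,6,7} D(U)={2,3,4} D(X)={1,3,4,5,7,8}: V {1,2,3,6,7}->{1,2,3,6}; X {1,3,4,5,7,8}->{3,4,5,7,8}
Constraint 2 (Z < V) on D(Z)={1,2,3,4,6,8} D(V)={1,2,3,6}: Z {1,2,3,4,6,8}->{1,2,3,4}; V {1,2,3,6}->{2,3,6}
So after constraint 2: D(V) = {2,3,6}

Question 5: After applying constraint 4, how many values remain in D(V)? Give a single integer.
Answer: 1

Derivation:
Constraint 1 (V + U = X) on D(V)={1,2,3,6,7} D(U)={2,3,4} D(X)={1,3,4,5,7,8}: V {1,2,3,6,7}->{1,2,3,6}; X {1,3,4,5,7,8}->{3,4,5,7,8}
Constraint 2 (Z < V) on D(Z)={1,2,3,4,6,8} D(V)={1,2,3,6}: Z {1,2,3,4,6,8}->{1,2,3,4}; V {1,2,3,6}->{2,3,6}
Constraint 3 (X < V) on D(X)={3,4,5,7,8} D(V)={2,3,6}: X {3,4,5,7,8}->{3,4,5}; V {2,3,6}->{6}
Constraint 4 (U < V) on D(U)={2,3,4} D(V)={6}: no change
So after constraint 4: D(V)={6}, size = 1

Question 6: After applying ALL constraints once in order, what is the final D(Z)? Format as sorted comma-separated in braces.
Answer: {1,2,3,4}

Derivation:
Constraint 1 (V + U = X) on D(V)={1,2,3,6,7} D(U)={2,3,4} D(X)={1,3,4,5,7,8}: V {1,2,3,6,7}->{1,2,3,6}; X {1,3,4,5,7,8}->{3,4,5,7,8}
Constraint 2 (Z < V) on D(Z)={1,2,3,4,6,8} D(V)={1,2,3,6}: Z {1,2,3,4,6,8}->{1,2,3,4}; V {1,2,3,6}->{2,3,6}
Constraint 3 (X < V) on D(X)={3,4,5,7,8} D(V)={2,3,6}: X {3,4,5,7,8}->{3,4,5}; V {2,3,6}->{6}
Constraint 4 (U < V) on D(U)={2,3,4} D(V)={6}: no change
So after all 4 constraints: D(Z) = {1,2,3,4}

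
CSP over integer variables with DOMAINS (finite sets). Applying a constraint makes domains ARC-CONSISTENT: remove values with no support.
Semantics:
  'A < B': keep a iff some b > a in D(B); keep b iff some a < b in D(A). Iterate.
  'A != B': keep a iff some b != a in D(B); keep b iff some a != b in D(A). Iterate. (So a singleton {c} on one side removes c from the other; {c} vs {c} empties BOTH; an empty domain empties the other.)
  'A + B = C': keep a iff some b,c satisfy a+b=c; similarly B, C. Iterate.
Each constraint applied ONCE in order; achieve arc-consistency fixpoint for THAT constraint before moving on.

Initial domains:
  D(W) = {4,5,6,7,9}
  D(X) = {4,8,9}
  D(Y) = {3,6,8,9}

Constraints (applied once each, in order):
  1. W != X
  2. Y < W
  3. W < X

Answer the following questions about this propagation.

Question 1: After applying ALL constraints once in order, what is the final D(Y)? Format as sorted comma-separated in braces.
Answer: {3,6,8}

Derivation:
Constraint 1 (W != X) on D(W)={4,5,6,7,9} D(X)={4,8,9}: no change
Constraint 2 (Y < W) on D(Y)={3,6,8,9} D(W)={4,5,6,7,9}: Y {3,6,8,9}->{3,6,8}
Constraint 3 (W < X) on D(W)={4,5,6,7,9} D(X)={4,8,9}: W {4,5,6,7,9}->{4,5,6,7}; X {4,8,9}->{8,9}
So after all 3 constraints: D(Y) = {3,6,8}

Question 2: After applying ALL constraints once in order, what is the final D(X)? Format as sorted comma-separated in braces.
Constraint 1 (W != X) on D(W)={4,5,6,7,9} D(X)={4,8,9}: no change
Constraint 2 (Y < W) on D(Y)={3,6,8,9} D(W)={4,5,6,7,9}: Y {3,6,8,9}->{3,6,8}
Constraint 3 (W < X) on D(W)={4,5,6,7,9} D(X)={4,8,9}: W {4,5,6,7,9}->{4,5,6,7}; X {4,8,9}->{8,9}
So after all 3 constraints: D(X) = {8,9}

Answer: {8,9}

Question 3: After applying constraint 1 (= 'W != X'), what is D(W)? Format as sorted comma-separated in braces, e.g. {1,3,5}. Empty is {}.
Answer: {4,5,6,7,9}

Derivation:
Constraint 1 (W != X) on D(W)={4,5,6,7,9} D(X)={4,8,9}: no change
So after constraint 1: D(W) = {4,5,6,7,9}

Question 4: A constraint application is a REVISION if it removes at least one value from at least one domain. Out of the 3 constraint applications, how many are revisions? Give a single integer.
Answer: 2

Derivation:
Constraint 1 (W != X) on D(W)={4,5,6,7,9} D(X)={4,8,9}: no change => not a revision
Constraint 2 (Y < W) on D(Y)={3,6,8,9} D(W)={4,5,6,7,9}: Y {3,6,8,9}->{3,6,8} => REVISION
Constraint 3 (W < X) on D(W)={4,5,6,7,9} D(X)={4,8,9}: W {4,5,6,7,9}->{4,5,6,7}; X {4,8,9}->{8,9} => REVISION
Total revisions = 2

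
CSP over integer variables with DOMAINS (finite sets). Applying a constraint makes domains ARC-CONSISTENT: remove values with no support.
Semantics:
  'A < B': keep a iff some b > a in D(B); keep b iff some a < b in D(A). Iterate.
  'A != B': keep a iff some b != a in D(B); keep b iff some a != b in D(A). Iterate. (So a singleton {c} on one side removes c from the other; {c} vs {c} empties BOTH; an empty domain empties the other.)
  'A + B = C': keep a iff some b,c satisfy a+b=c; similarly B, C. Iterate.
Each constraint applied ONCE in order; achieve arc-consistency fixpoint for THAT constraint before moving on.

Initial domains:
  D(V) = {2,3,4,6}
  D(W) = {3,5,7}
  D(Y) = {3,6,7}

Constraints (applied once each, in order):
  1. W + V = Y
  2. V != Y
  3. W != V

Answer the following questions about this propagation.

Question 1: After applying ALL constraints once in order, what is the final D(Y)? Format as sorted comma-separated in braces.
Answer: {6,7}

Derivation:
Constraint 1 (W + V = Y) on D(W)={3,5,7} D(V)={2,3,4,6} D(Y)={3,6,7}: W {3,5,7}->{3,5}; V {2,3,4,6}->{2,3,4}; Y {3,6,7}->{6,7}
Constraint 2 (V != Y) on D(V)={2,3,4} D(Y)={6,7}: no change
Constraint 3 (W != V) on D(W)={3,5} D(V)={2,3,4}: no change
So after all 3 constraints: D(Y) = {6,7}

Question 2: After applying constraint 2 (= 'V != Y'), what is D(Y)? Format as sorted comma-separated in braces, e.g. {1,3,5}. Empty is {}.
Constraint 1 (W + V = Y) on D(W)={3,5,7} D(V)={2,3,4,6} D(Y)={3,6,7}: W {3,5,7}->{3,5}; V {2,3,4,6}->{2,3,4}; Y {3,6,7}->{6,7}
Constraint 2 (V != Y) on D(V)={2,3,4} D(Y)={6,7}: no change
So after constraint 2: D(Y) = {6,7}

Answer: {6,7}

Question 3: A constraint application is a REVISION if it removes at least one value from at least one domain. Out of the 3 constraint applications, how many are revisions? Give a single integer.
Constraint 1 (W + V = Y) on D(W)={3,5,7} D(V)={2,3,4,6} D(Y)={3,6,7}: W {3,5,7}->{3,5}; V {2,3,4,6}->{2,3,4}; Y {3,6,7}->{6,7} => REVISION
Constraint 2 (V != Y) on D(V)={2,3,4} D(Y)={6,7}: no change => not a revision
Constraint 3 (W != V) on D(W)={3,5} D(V)={2,3,4}: no change => not a revision
Total revisions = 1

Answer: 1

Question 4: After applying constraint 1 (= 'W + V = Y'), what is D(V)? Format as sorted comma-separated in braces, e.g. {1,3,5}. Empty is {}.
Constraint 1 (W + V = Y) on D(W)={3,5,7} D(V)={2,3,4,6} D(Y)={3,6,7}: W {3,5,7}->{3,5}; V {2,3,4,6}->{2,3,4}; Y {3,6,7}->{6,7}
So after constraint 1: D(V) = {2,3,4}

Answer: {2,3,4}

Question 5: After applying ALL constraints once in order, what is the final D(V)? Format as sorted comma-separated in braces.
Constraint 1 (W + V = Y) on D(W)={3,5,7} D(V)={2,3,4,6} D(Y)={3,6,7}: W {3,5,7}->{3,5}; V {2,3,4,6}->{2,3,4}; Y {3,6,7}->{6,7}
Constraint 2 (V != Y) on D(V)={2,3,4} D(Y)={6,7}: no change
Constraint 3 (W != V) on D(W)={3,5} D(V)={2,3,4}: no change
So after all 3 constraints: D(V) = {2,3,4}

Answer: {2,3,4}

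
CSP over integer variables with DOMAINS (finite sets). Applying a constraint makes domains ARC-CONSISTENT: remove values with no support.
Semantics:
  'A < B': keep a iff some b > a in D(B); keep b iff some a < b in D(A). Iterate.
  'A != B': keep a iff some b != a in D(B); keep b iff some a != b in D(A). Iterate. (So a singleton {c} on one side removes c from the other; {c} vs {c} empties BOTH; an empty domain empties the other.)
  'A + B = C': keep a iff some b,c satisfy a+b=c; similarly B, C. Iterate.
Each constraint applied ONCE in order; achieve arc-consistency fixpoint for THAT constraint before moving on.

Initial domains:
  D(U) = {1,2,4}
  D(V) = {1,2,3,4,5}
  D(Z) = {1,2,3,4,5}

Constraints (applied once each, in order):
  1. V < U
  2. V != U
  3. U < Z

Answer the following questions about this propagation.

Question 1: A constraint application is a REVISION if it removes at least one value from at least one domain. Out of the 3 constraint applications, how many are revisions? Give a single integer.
Answer: 2

Derivation:
Constraint 1 (V < U) on D(V)={1,2,3,4,5} D(U)={1,2,4}: V {1,2,3,4,5}->{1,2,3}; U {1,2,4}->{2,4} => REVISION
Constraint 2 (V != U) on D(V)={1,2,3} D(U)={2,4}: no change => not a revision
Constraint 3 (U < Z) on D(U)={2,4} D(Z)={1,2,3,4,5}: Z {1,2,3,4,5}->{3,4,5} => REVISION
Total revisions = 2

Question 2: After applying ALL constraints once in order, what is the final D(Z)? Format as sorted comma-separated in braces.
Constraint 1 (V < U) on D(V)={1,2,3,4,5} D(U)={1,2,4}: V {1,2,3,4,5}->{1,2,3}; U {1,2,4}->{2,4}
Constraint 2 (V != U) on D(V)={1,2,3} D(U)={2,4}: no change
Constraint 3 (U < Z) on D(U)={2,4} D(Z)={1,2,3,4,5}: Z {1,2,3,4,5}->{3,4,5}
So after all 3 constraints: D(Z) = {3,4,5}

Answer: {3,4,5}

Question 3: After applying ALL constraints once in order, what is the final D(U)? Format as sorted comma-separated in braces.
Answer: {2,4}

Derivation:
Constraint 1 (V < U) on D(V)={1,2,3,4,5} D(U)={1,2,4}: V {1,2,3,4,5}->{1,2,3}; U {1,2,4}->{2,4}
Constraint 2 (V != U) on D(V)={1,2,3} D(U)={2,4}: no change
Constraint 3 (U < Z) on D(U)={2,4} D(Z)={1,2,3,4,5}: Z {1,2,3,4,5}->{3,4,5}
So after all 3 constraints: D(U) = {2,4}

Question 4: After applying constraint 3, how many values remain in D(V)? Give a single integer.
Answer: 3

Derivation:
Constraint 1 (V < U) on D(V)={1,2,3,4,5} D(U)={1,2,4}: V {1,2,3,4,5}->{1,2,3}; U {1,2,4}->{2,4}
Constraint 2 (V != U) on D(V)={1,2,3} D(U)={2,4}: no change
Constraint 3 (U < Z) on D(U)={2,4} D(Z)={1,2,3,4,5}: Z {1,2,3,4,5}->{3,4,5}
So after constraint 3: D(V)={1,2,3}, size = 3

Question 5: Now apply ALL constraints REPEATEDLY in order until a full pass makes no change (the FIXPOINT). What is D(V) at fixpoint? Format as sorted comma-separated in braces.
pass 0 (initial): D(V)={1,2,3,4,5}
pass 1: U {1,2,4}->{2,4}; V {1,2,3,4,5}->{1,2,3}; Z {1,2,3,4,5}->{3,4,5}
pass 2: no change
Fixpoint after 2 passes: D(V) = {1,2,3}

Answer: {1,2,3}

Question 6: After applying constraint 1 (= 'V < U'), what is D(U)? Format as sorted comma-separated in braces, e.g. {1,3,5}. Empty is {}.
Constraint 1 (V < U) on D(V)={1,2,3,4,5} D(U)={1,2,4}: V {1,2,3,4,5}->{1,2,3}; U {1,2,4}->{2,4}
So after constraint 1: D(U) = {2,4}

Answer: {2,4}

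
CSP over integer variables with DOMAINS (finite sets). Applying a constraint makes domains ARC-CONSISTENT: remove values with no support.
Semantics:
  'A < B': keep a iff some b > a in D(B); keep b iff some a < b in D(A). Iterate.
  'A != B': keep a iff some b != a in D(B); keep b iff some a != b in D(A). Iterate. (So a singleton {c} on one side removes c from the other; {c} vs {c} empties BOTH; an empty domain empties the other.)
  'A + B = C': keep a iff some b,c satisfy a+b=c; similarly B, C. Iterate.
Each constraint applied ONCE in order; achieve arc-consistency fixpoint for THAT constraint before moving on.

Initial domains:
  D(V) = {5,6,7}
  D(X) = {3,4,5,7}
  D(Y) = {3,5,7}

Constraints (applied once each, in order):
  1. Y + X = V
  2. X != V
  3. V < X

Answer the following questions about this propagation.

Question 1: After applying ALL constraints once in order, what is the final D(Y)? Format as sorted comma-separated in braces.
Constraint 1 (Y + X = V) on D(Y)={3,5,7} D(X)={3,4,5,7} D(V)={5,6,7}: Y {3,5,7}->{3}; X {3,4,5,7}->{3,4}; V {5,6,7}->{6,7}
Constraint 2 (X != V) on D(X)={3,4} D(V)={6,7}: no change
Constraint 3 (V < X) on D(V)={6,7} D(X)={3,4}: V {6,7}->{}; X {3,4}->{}
So after all 3 constraints: D(Y) = {3}

Answer: {3}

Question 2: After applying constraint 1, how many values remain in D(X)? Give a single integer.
Constraint 1 (Y + X = V) on D(Y)={3,5,7} D(X)={3,4,5,7} D(V)={5,6,7}: Y {3,5,7}->{3}; X {3,4,5,7}->{3,4}; V {5,6,7}->{6,7}
So after constraint 1: D(X)={3,4}, size = 2

Answer: 2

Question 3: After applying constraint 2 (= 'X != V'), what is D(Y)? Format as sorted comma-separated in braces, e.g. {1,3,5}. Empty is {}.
Constraint 1 (Y + X = V) on D(Y)={3,5,7} D(X)={3,4,5,7} D(V)={5,6,7}: Y {3,5,7}->{3}; X {3,4,5,7}->{3,4}; V {5,6,7}->{6,7}
Constraint 2 (X != V) on D(X)={3,4} D(V)={6,7}: no change
So after constraint 2: D(Y) = {3}

Answer: {3}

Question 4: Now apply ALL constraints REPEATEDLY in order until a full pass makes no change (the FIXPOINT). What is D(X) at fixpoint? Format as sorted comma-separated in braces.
pass 0 (initial): D(X)={3,4,5,7}
pass 1: V {5,6,7}->{}; X {3,4,5,7}->{}; Y {3,5,7}->{3}
pass 2: Y {3}->{}
pass 3: no change
Fixpoint after 3 passes: D(X) = {}

Answer: {}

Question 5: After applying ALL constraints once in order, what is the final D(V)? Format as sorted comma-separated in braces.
Constraint 1 (Y + X = V) on D(Y)={3,5,7} D(X)={3,4,5,7} D(V)={5,6,7}: Y {3,5,7}->{3}; X {3,4,5,7}->{3,4}; V {5,6,7}->{6,7}
Constraint 2 (X != V) on D(X)={3,4} D(V)={6,7}: no change
Constraint 3 (V < X) on D(V)={6,7} D(X)={3,4}: V {6,7}->{}; X {3,4}->{}
So after all 3 constraints: D(V) = {}

Answer: {}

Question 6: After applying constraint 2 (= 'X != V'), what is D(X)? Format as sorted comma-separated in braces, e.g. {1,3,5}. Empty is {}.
Answer: {3,4}

Derivation:
Constraint 1 (Y + X = V) on D(Y)={3,5,7} D(X)={3,4,5,7} D(V)={5,6,7}: Y {3,5,7}->{3}; X {3,4,5,7}->{3,4}; V {5,6,7}->{6,7}
Constraint 2 (X != V) on D(X)={3,4} D(V)={6,7}: no change
So after constraint 2: D(X) = {3,4}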